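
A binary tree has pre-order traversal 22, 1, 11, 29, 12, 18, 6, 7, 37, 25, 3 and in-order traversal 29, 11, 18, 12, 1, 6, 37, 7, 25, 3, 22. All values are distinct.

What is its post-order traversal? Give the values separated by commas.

29, 18, 12, 11, 37, 3, 25, 7, 6, 1, 22

The first element of pre-order is the root; it splits in-order into left and right subtrees.
Root 22: left subtree has 10 nodes {29, 11, 18, 12, 1, 6, 37, 7, 25, 3}, right has 0 { }.
  Root 1: left subtree has 4 nodes {29, 11, 18, 12}, right has 5 {6, 37, 7, 25, 3}.
    Root 11: left subtree has 1 node {29}, right has 2 {18, 12}.
      Root 12: left subtree has 1 node {18}, right has 0 { }.
    Root 6: left subtree has 0 nodes { }, right has 4 {37, 7, 25, 3}.
      Root 7: left subtree has 1 node {37}, right has 2 {25, 3}.
        Root 25: left subtree has 0 nodes { }, right has 1 {3}.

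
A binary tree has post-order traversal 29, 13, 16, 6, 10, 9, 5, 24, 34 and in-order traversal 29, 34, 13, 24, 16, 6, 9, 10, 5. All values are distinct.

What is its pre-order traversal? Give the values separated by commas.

34, 29, 24, 13, 5, 9, 6, 16, 10

The last element of post-order is the root; it splits in-order into left and right subtrees.
Root 34: left subtree has 1 node {29}, right has 7 {13, 24, 16, 6, 9, 10, 5}.
  Root 24: left subtree has 1 node {13}, right has 5 {16, 6, 9, 10, 5}.
    Root 5: left subtree has 4 nodes {16, 6, 9, 10}, right has 0 { }.
      Root 9: left subtree has 2 nodes {16, 6}, right has 1 {10}.
        Root 6: left subtree has 1 node {16}, right has 0 { }.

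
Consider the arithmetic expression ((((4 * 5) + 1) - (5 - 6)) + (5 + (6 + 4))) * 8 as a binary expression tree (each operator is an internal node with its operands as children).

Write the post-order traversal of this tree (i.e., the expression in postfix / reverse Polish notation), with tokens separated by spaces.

4 5 * 1 + 5 6 - - 5 6 4 + + + 8 *

Post-order on an expression tree gives postfix notation: for each operator, emit left operand, right operand, then the operator.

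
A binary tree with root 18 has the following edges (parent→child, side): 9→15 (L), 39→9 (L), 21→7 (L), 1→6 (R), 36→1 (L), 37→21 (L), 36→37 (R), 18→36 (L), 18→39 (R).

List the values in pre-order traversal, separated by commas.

Pre-order visits the node, then its left subtree, then its right subtree.
Visit 18.
At 18: go left to 36.
  Visit 36.
  At 36: go left to 1.
    Visit 1.
    At 1: no left child.
    At 1: go right to 6.
      6 is a leaf — visit 6.
  At 36: go right to 37.
    Visit 37.
    At 37: go left to 21.
      Visit 21.
      At 21: go left to 7.
        7 is a leaf — visit 7.
      At 21: no right child.
    At 37: no right child.
At 18: go right to 39.
  Visit 39.
  At 39: go left to 9.
    Visit 9.
    At 9: go left to 15.
      15 is a leaf — visit 15.
    At 9: no right child.
  At 39: no right child.

18, 36, 1, 6, 37, 21, 7, 39, 9, 15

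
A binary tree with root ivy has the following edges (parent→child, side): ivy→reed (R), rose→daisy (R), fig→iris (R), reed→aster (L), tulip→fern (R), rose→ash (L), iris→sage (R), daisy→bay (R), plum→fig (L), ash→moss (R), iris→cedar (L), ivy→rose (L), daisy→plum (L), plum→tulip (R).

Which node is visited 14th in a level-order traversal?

cedar

Level-order visits nodes level by level from the root, left to right within each level.
Level 0: ivy
Level 1: rose, reed
Level 2: ash, daisy, aster
Level 3: moss, plum, bay
Level 4: fig, tulip
Level 5: iris, fern
Level 6: cedar, sage
Full level-order sequence: ivy, rose, reed, ash, daisy, aster, moss, plum, bay, fig, tulip, iris, fern, cedar, sage.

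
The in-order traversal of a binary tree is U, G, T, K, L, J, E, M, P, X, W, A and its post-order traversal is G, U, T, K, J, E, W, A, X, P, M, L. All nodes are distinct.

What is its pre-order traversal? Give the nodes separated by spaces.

The last element of post-order is the root; it splits in-order into left and right subtrees.
Root L: left subtree has 4 nodes {U, G, T, K}, right has 7 {J, E, M, P, X, W, A}.
  Root K: left subtree has 3 nodes {U, G, T}, right has 0 { }.
    Root T: left subtree has 2 nodes {U, G}, right has 0 { }.
      Root U: left subtree has 0 nodes { }, right has 1 {G}.
  Root M: left subtree has 2 nodes {J, E}, right has 4 {P, X, W, A}.
    Root E: left subtree has 1 node {J}, right has 0 { }.
    Root P: left subtree has 0 nodes { }, right has 3 {X, W, A}.
      Root X: left subtree has 0 nodes { }, right has 2 {W, A}.
        Root A: left subtree has 1 node {W}, right has 0 { }.

L K T U G M E J P X A W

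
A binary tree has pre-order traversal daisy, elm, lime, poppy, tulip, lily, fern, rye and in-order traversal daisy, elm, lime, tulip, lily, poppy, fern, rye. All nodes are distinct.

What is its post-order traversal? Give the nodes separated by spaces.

lily tulip rye fern poppy lime elm daisy

The first element of pre-order is the root; it splits in-order into left and right subtrees.
Root daisy: left subtree has 0 nodes { }, right has 7 {elm, lime, tulip, lily, poppy, fern, rye}.
  Root elm: left subtree has 0 nodes { }, right has 6 {lime, tulip, lily, poppy, fern, rye}.
    Root lime: left subtree has 0 nodes { }, right has 5 {tulip, lily, poppy, fern, rye}.
      Root poppy: left subtree has 2 nodes {tulip, lily}, right has 2 {fern, rye}.
        Root tulip: left subtree has 0 nodes { }, right has 1 {lily}.
        Root fern: left subtree has 0 nodes { }, right has 1 {rye}.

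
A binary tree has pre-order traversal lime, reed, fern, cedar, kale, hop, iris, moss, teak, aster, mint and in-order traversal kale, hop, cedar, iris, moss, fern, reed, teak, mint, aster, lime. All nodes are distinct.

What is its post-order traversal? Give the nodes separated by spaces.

hop kale moss iris cedar fern mint aster teak reed lime

The first element of pre-order is the root; it splits in-order into left and right subtrees.
Root lime: left subtree has 10 nodes {kale, hop, cedar, iris, moss, fern, reed, teak, mint, aster}, right has 0 { }.
  Root reed: left subtree has 6 nodes {kale, hop, cedar, iris, moss, fern}, right has 3 {teak, mint, aster}.
    Root fern: left subtree has 5 nodes {kale, hop, cedar, iris, moss}, right has 0 { }.
      Root cedar: left subtree has 2 nodes {kale, hop}, right has 2 {iris, moss}.
        Root kale: left subtree has 0 nodes { }, right has 1 {hop}.
        Root iris: left subtree has 0 nodes { }, right has 1 {moss}.
    Root teak: left subtree has 0 nodes { }, right has 2 {mint, aster}.
      Root aster: left subtree has 1 node {mint}, right has 0 { }.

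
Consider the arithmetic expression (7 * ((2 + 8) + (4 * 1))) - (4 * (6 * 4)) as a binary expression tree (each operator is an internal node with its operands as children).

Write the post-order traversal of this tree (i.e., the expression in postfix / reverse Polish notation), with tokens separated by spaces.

7 2 8 + 4 1 * + * 4 6 4 * * -

Post-order on an expression tree gives postfix notation: for each operator, emit left operand, right operand, then the operator.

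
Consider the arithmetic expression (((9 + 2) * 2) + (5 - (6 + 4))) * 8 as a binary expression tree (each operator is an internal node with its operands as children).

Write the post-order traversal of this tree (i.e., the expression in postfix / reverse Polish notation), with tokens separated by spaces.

Post-order on an expression tree gives postfix notation: for each operator, emit left operand, right operand, then the operator.

9 2 + 2 * 5 6 4 + - + 8 *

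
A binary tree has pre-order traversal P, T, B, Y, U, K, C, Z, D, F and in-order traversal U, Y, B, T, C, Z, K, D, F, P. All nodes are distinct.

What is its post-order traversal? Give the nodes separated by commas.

The first element of pre-order is the root; it splits in-order into left and right subtrees.
Root P: left subtree has 9 nodes {U, Y, B, T, C, Z, K, D, F}, right has 0 { }.
  Root T: left subtree has 3 nodes {U, Y, B}, right has 5 {C, Z, K, D, F}.
    Root B: left subtree has 2 nodes {U, Y}, right has 0 { }.
      Root Y: left subtree has 1 node {U}, right has 0 { }.
    Root K: left subtree has 2 nodes {C, Z}, right has 2 {D, F}.
      Root C: left subtree has 0 nodes { }, right has 1 {Z}.
      Root D: left subtree has 0 nodes { }, right has 1 {F}.

U, Y, B, Z, C, F, D, K, T, P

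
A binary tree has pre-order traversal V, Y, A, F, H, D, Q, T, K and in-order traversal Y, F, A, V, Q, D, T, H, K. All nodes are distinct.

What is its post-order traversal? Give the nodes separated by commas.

The first element of pre-order is the root; it splits in-order into left and right subtrees.
Root V: left subtree has 3 nodes {Y, F, A}, right has 5 {Q, D, T, H, K}.
  Root Y: left subtree has 0 nodes { }, right has 2 {F, A}.
    Root A: left subtree has 1 node {F}, right has 0 { }.
  Root H: left subtree has 3 nodes {Q, D, T}, right has 1 {K}.
    Root D: left subtree has 1 node {Q}, right has 1 {T}.

F, A, Y, Q, T, D, K, H, V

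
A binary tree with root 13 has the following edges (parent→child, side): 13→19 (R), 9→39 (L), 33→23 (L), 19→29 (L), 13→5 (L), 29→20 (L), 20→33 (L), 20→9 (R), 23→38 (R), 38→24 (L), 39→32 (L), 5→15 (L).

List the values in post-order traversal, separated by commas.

15, 5, 24, 38, 23, 33, 32, 39, 9, 20, 29, 19, 13

Post-order visits the left subtree, then the right subtree, then the node.
At 13: go left to 5.
  At 5: go left to 15.
    15 is a leaf — visit 15.
  At 5: no right child.
  Visit 5.
At 13: go right to 19.
  At 19: go left to 29.
    At 29: go left to 20.
      At 20: go left to 33.
        At 33: go left to 23.
          At 23: no left child.
          At 23: go right to 38.
            At 38: go left to 24.
              24 is a leaf — visit 24.
            At 38: no right child.
            Visit 38.
          Visit 23.
        At 33: no right child.
        Visit 33.
      At 20: go right to 9.
        At 9: go left to 39.
          At 39: go left to 32.
            32 is a leaf — visit 32.
          At 39: no right child.
          Visit 39.
        At 9: no right child.
        Visit 9.
      Visit 20.
    At 29: no right child.
    Visit 29.
  At 19: no right child.
  Visit 19.
Visit 13.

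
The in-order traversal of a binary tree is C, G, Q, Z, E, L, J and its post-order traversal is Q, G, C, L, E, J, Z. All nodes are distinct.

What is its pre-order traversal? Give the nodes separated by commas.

Z, C, G, Q, J, E, L

The last element of post-order is the root; it splits in-order into left and right subtrees.
Root Z: left subtree has 3 nodes {C, G, Q}, right has 3 {E, L, J}.
  Root C: left subtree has 0 nodes { }, right has 2 {G, Q}.
    Root G: left subtree has 0 nodes { }, right has 1 {Q}.
  Root J: left subtree has 2 nodes {E, L}, right has 0 { }.
    Root E: left subtree has 0 nodes { }, right has 1 {L}.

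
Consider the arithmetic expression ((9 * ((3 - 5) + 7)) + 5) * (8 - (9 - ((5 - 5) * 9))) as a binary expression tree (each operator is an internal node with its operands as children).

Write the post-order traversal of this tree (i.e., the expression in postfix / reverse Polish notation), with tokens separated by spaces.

9 3 5 - 7 + * 5 + 8 9 5 5 - 9 * - - *

Post-order on an expression tree gives postfix notation: for each operator, emit left operand, right operand, then the operator.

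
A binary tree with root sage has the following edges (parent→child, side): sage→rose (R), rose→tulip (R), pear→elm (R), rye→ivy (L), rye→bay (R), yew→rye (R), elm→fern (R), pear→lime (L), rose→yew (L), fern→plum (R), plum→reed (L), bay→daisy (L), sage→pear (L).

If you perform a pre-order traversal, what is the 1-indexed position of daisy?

13

Pre-order visits the node, then its left subtree, then its right subtree.
Visit sage.
At sage: go left to pear.
  Visit pear.
  At pear: go left to lime.
    lime is a leaf — visit lime.
  At pear: go right to elm.
    Visit elm.
    At elm: no left child.
    At elm: go right to fern.
      Visit fern.
      At fern: no left child.
      At fern: go right to plum.
        Visit plum.
        At plum: go left to reed.
          reed is a leaf — visit reed.
        At plum: no right child.
At sage: go right to rose.
  Visit rose.
  At rose: go left to yew.
    Visit yew.
    At yew: no left child.
    At yew: go right to rye.
      Visit rye.
      At rye: go left to ivy.
        ivy is a leaf — visit ivy.
      At rye: go right to bay.
        Visit bay.
        At bay: go left to daisy.
          daisy is a leaf — visit daisy.
        At bay: no right child.
  At rose: go right to tulip.
    tulip is a leaf — visit tulip.
Full pre-order sequence: sage, pear, lime, elm, fern, plum, reed, rose, yew, rye, ivy, bay, daisy, tulip.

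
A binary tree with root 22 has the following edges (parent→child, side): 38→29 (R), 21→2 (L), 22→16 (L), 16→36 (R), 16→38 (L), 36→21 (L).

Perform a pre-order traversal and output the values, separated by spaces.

Pre-order visits the node, then its left subtree, then its right subtree.
Visit 22.
At 22: go left to 16.
  Visit 16.
  At 16: go left to 38.
    Visit 38.
    At 38: no left child.
    At 38: go right to 29.
      29 is a leaf — visit 29.
  At 16: go right to 36.
    Visit 36.
    At 36: go left to 21.
      Visit 21.
      At 21: go left to 2.
        2 is a leaf — visit 2.
      At 21: no right child.
    At 36: no right child.
At 22: no right child.

22 16 38 29 36 21 2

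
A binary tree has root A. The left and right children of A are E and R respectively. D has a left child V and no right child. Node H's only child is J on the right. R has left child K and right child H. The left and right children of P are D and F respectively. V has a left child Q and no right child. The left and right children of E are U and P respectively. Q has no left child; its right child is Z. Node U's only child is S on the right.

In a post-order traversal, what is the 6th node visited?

D

Post-order visits the left subtree, then the right subtree, then the node.
At A: go left to E.
  At E: go left to U.
    At U: no left child.
    At U: go right to S.
      S is a leaf — visit S.
    Visit U.
  At E: go right to P.
    At P: go left to D.
      At D: go left to V.
        At V: go left to Q.
          At Q: no left child.
          At Q: go right to Z.
            Z is a leaf — visit Z.
          Visit Q.
        At V: no right child.
        Visit V.
      At D: no right child.
      Visit D.
    At P: go right to F.
      F is a leaf — visit F.
    Visit P.
  Visit E.
At A: go right to R.
  At R: go left to K.
    K is a leaf — visit K.
  At R: go right to H.
    At H: no left child.
    At H: go right to J.
      J is a leaf — visit J.
    Visit H.
  Visit R.
Visit A.
Full post-order sequence: S, U, Z, Q, V, D, F, P, E, K, J, H, R, A.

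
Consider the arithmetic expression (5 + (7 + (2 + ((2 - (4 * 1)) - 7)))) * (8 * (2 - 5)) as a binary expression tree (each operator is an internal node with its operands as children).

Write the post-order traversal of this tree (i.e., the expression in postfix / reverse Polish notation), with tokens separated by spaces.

5 7 2 2 4 1 * - 7 - + + + 8 2 5 - * *

Post-order on an expression tree gives postfix notation: for each operator, emit left operand, right operand, then the operator.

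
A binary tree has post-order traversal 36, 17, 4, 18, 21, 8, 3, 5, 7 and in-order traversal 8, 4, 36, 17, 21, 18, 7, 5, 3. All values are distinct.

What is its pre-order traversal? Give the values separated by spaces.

7 8 21 4 17 36 18 5 3

The last element of post-order is the root; it splits in-order into left and right subtrees.
Root 7: left subtree has 6 nodes {8, 4, 36, 17, 21, 18}, right has 2 {5, 3}.
  Root 8: left subtree has 0 nodes { }, right has 5 {4, 36, 17, 21, 18}.
    Root 21: left subtree has 3 nodes {4, 36, 17}, right has 1 {18}.
      Root 4: left subtree has 0 nodes { }, right has 2 {36, 17}.
        Root 17: left subtree has 1 node {36}, right has 0 { }.
  Root 5: left subtree has 0 nodes { }, right has 1 {3}.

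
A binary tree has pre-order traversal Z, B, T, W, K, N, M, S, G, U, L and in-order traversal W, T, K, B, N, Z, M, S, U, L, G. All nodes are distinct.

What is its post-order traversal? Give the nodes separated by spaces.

The first element of pre-order is the root; it splits in-order into left and right subtrees.
Root Z: left subtree has 5 nodes {W, T, K, B, N}, right has 5 {M, S, U, L, G}.
  Root B: left subtree has 3 nodes {W, T, K}, right has 1 {N}.
    Root T: left subtree has 1 node {W}, right has 1 {K}.
  Root M: left subtree has 0 nodes { }, right has 4 {S, U, L, G}.
    Root S: left subtree has 0 nodes { }, right has 3 {U, L, G}.
      Root G: left subtree has 2 nodes {U, L}, right has 0 { }.
        Root U: left subtree has 0 nodes { }, right has 1 {L}.

W K T N B L U G S M Z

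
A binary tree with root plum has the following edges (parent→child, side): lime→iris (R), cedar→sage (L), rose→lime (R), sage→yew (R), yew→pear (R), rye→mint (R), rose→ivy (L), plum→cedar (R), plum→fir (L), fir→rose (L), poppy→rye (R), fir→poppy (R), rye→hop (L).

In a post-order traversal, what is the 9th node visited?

fir

Post-order visits the left subtree, then the right subtree, then the node.
At plum: go left to fir.
  At fir: go left to rose.
    At rose: go left to ivy.
      ivy is a leaf — visit ivy.
    At rose: go right to lime.
      At lime: no left child.
      At lime: go right to iris.
        iris is a leaf — visit iris.
      Visit lime.
    Visit rose.
  At fir: go right to poppy.
    At poppy: no left child.
    At poppy: go right to rye.
      At rye: go left to hop.
        hop is a leaf — visit hop.
      At rye: go right to mint.
        mint is a leaf — visit mint.
      Visit rye.
    Visit poppy.
  Visit fir.
At plum: go right to cedar.
  At cedar: go left to sage.
    At sage: no left child.
    At sage: go right to yew.
      At yew: no left child.
      At yew: go right to pear.
        pear is a leaf — visit pear.
      Visit yew.
    Visit sage.
  At cedar: no right child.
  Visit cedar.
Visit plum.
Full post-order sequence: ivy, iris, lime, rose, hop, mint, rye, poppy, fir, pear, yew, sage, cedar, plum.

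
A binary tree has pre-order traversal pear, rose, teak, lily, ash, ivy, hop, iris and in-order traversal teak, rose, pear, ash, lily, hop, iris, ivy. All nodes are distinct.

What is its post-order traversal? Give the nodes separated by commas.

The first element of pre-order is the root; it splits in-order into left and right subtrees.
Root pear: left subtree has 2 nodes {teak, rose}, right has 5 {ash, lily, hop, iris, ivy}.
  Root rose: left subtree has 1 node {teak}, right has 0 { }.
  Root lily: left subtree has 1 node {ash}, right has 3 {hop, iris, ivy}.
    Root ivy: left subtree has 2 nodes {hop, iris}, right has 0 { }.
      Root hop: left subtree has 0 nodes { }, right has 1 {iris}.

teak, rose, ash, iris, hop, ivy, lily, pear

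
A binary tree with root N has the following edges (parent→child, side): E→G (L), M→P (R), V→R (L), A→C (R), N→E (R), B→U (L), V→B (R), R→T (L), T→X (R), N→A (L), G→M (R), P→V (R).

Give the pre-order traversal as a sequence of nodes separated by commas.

N, A, C, E, G, M, P, V, R, T, X, B, U

Pre-order visits the node, then its left subtree, then its right subtree.
Visit N.
At N: go left to A.
  Visit A.
  At A: no left child.
  At A: go right to C.
    C is a leaf — visit C.
At N: go right to E.
  Visit E.
  At E: go left to G.
    Visit G.
    At G: no left child.
    At G: go right to M.
      Visit M.
      At M: no left child.
      At M: go right to P.
        Visit P.
        At P: no left child.
        At P: go right to V.
          Visit V.
          At V: go left to R.
            Visit R.
            At R: go left to T.
              Visit T.
              At T: no left child.
              At T: go right to X.
                X is a leaf — visit X.
            At R: no right child.
          At V: go right to B.
            Visit B.
            At B: go left to U.
              U is a leaf — visit U.
            At B: no right child.
  At E: no right child.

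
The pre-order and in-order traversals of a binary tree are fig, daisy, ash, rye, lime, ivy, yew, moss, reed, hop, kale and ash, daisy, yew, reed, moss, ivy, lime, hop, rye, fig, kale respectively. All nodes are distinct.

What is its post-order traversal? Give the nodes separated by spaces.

ash reed moss yew ivy hop lime rye daisy kale fig

The first element of pre-order is the root; it splits in-order into left and right subtrees.
Root fig: left subtree has 9 nodes {ash, daisy, yew, reed, moss, ivy, lime, hop, rye}, right has 1 {kale}.
  Root daisy: left subtree has 1 node {ash}, right has 7 {yew, reed, moss, ivy, lime, hop, rye}.
    Root rye: left subtree has 6 nodes {yew, reed, moss, ivy, lime, hop}, right has 0 { }.
      Root lime: left subtree has 4 nodes {yew, reed, moss, ivy}, right has 1 {hop}.
        Root ivy: left subtree has 3 nodes {yew, reed, moss}, right has 0 { }.
          Root yew: left subtree has 0 nodes { }, right has 2 {reed, moss}.
            Root moss: left subtree has 1 node {reed}, right has 0 { }.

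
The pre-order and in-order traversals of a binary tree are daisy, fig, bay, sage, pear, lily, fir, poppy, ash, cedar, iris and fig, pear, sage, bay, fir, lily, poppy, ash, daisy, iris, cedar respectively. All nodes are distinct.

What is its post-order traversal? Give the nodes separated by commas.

pear, sage, fir, ash, poppy, lily, bay, fig, iris, cedar, daisy

The first element of pre-order is the root; it splits in-order into left and right subtrees.
Root daisy: left subtree has 8 nodes {fig, pear, sage, bay, fir, lily, poppy, ash}, right has 2 {iris, cedar}.
  Root fig: left subtree has 0 nodes { }, right has 7 {pear, sage, bay, fir, lily, poppy, ash}.
    Root bay: left subtree has 2 nodes {pear, sage}, right has 4 {fir, lily, poppy, ash}.
      Root sage: left subtree has 1 node {pear}, right has 0 { }.
      Root lily: left subtree has 1 node {fir}, right has 2 {poppy, ash}.
        Root poppy: left subtree has 0 nodes { }, right has 1 {ash}.
  Root cedar: left subtree has 1 node {iris}, right has 0 { }.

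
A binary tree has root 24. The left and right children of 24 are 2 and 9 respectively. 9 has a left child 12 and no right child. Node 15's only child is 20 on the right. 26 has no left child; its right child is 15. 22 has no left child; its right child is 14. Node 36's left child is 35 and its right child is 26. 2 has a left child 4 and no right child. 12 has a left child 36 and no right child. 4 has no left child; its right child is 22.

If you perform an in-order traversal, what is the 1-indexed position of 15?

9

In-order visits the left subtree, then the node, then the right subtree.
At 24: go left to 2.
  At 2: go left to 4.
    At 4: no left child.
    Visit 4.
    At 4: go right to 22.
      At 22: no left child.
      Visit 22.
      At 22: go right to 14.
        14 is a leaf — visit 14.
  Visit 2.
  At 2: no right child.
Visit 24.
At 24: go right to 9.
  At 9: go left to 12.
    At 12: go left to 36.
      At 36: go left to 35.
        35 is a leaf — visit 35.
      Visit 36.
      At 36: go right to 26.
        At 26: no left child.
        Visit 26.
        At 26: go right to 15.
          At 15: no left child.
          Visit 15.
          At 15: go right to 20.
            20 is a leaf — visit 20.
    Visit 12.
    At 12: no right child.
  Visit 9.
  At 9: no right child.
Full in-order sequence: 4, 22, 14, 2, 24, 35, 36, 26, 15, 20, 12, 9.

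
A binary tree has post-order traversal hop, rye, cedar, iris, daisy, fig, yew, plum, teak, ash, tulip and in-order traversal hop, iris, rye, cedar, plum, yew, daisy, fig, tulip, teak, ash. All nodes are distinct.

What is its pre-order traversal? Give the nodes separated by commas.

The last element of post-order is the root; it splits in-order into left and right subtrees.
Root tulip: left subtree has 8 nodes {hop, iris, rye, cedar, plum, yew, daisy, fig}, right has 2 {teak, ash}.
  Root plum: left subtree has 4 nodes {hop, iris, rye, cedar}, right has 3 {yew, daisy, fig}.
    Root iris: left subtree has 1 node {hop}, right has 2 {rye, cedar}.
      Root cedar: left subtree has 1 node {rye}, right has 0 { }.
    Root yew: left subtree has 0 nodes { }, right has 2 {daisy, fig}.
      Root fig: left subtree has 1 node {daisy}, right has 0 { }.
  Root ash: left subtree has 1 node {teak}, right has 0 { }.

tulip, plum, iris, hop, cedar, rye, yew, fig, daisy, ash, teak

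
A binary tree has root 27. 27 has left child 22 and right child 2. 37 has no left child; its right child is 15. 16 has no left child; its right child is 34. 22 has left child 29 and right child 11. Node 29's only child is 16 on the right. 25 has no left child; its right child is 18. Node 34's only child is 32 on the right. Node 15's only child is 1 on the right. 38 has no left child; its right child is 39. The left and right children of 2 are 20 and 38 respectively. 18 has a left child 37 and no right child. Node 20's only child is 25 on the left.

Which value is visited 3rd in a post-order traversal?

16

Post-order visits the left subtree, then the right subtree, then the node.
At 27: go left to 22.
  At 22: go left to 29.
    At 29: no left child.
    At 29: go right to 16.
      At 16: no left child.
      At 16: go right to 34.
        At 34: no left child.
        At 34: go right to 32.
          32 is a leaf — visit 32.
        Visit 34.
      Visit 16.
    Visit 29.
  At 22: go right to 11.
    11 is a leaf — visit 11.
  Visit 22.
At 27: go right to 2.
  At 2: go left to 20.
    At 20: go left to 25.
      At 25: no left child.
      At 25: go right to 18.
        At 18: go left to 37.
          At 37: no left child.
          At 37: go right to 15.
            At 15: no left child.
            At 15: go right to 1.
              1 is a leaf — visit 1.
            Visit 15.
          Visit 37.
        At 18: no right child.
        Visit 18.
      Visit 25.
    At 20: no right child.
    Visit 20.
  At 2: go right to 38.
    At 38: no left child.
    At 38: go right to 39.
      39 is a leaf — visit 39.
    Visit 38.
  Visit 2.
Visit 27.
Full post-order sequence: 32, 34, 16, 29, 11, 22, 1, 15, 37, 18, 25, 20, 39, 38, 2, 27.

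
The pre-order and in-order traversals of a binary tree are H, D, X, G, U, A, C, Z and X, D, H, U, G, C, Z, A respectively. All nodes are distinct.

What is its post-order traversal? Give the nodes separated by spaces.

X D U Z C A G H

The first element of pre-order is the root; it splits in-order into left and right subtrees.
Root H: left subtree has 2 nodes {X, D}, right has 5 {U, G, C, Z, A}.
  Root D: left subtree has 1 node {X}, right has 0 { }.
  Root G: left subtree has 1 node {U}, right has 3 {C, Z, A}.
    Root A: left subtree has 2 nodes {C, Z}, right has 0 { }.
      Root C: left subtree has 0 nodes { }, right has 1 {Z}.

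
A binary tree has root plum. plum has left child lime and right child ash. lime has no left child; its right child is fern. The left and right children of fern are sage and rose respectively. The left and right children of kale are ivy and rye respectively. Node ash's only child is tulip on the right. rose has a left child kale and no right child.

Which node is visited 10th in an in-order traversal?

tulip

In-order visits the left subtree, then the node, then the right subtree.
At plum: go left to lime.
  At lime: no left child.
  Visit lime.
  At lime: go right to fern.
    At fern: go left to sage.
      sage is a leaf — visit sage.
    Visit fern.
    At fern: go right to rose.
      At rose: go left to kale.
        At kale: go left to ivy.
          ivy is a leaf — visit ivy.
        Visit kale.
        At kale: go right to rye.
          rye is a leaf — visit rye.
      Visit rose.
      At rose: no right child.
Visit plum.
At plum: go right to ash.
  At ash: no left child.
  Visit ash.
  At ash: go right to tulip.
    tulip is a leaf — visit tulip.
Full in-order sequence: lime, sage, fern, ivy, kale, rye, rose, plum, ash, tulip.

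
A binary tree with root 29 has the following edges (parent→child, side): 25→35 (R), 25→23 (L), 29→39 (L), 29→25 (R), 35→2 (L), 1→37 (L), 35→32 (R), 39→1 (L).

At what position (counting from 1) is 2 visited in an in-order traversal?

7

In-order visits the left subtree, then the node, then the right subtree.
At 29: go left to 39.
  At 39: go left to 1.
    At 1: go left to 37.
      37 is a leaf — visit 37.
    Visit 1.
    At 1: no right child.
  Visit 39.
  At 39: no right child.
Visit 29.
At 29: go right to 25.
  At 25: go left to 23.
    23 is a leaf — visit 23.
  Visit 25.
  At 25: go right to 35.
    At 35: go left to 2.
      2 is a leaf — visit 2.
    Visit 35.
    At 35: go right to 32.
      32 is a leaf — visit 32.
Full in-order sequence: 37, 1, 39, 29, 23, 25, 2, 35, 32.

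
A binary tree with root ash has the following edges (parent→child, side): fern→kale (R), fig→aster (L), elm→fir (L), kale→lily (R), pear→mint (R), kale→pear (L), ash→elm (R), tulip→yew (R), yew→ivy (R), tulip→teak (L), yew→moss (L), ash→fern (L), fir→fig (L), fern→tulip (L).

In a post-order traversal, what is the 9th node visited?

Post-order visits the left subtree, then the right subtree, then the node.
At ash: go left to fern.
  At fern: go left to tulip.
    At tulip: go left to teak.
      teak is a leaf — visit teak.
    At tulip: go right to yew.
      At yew: go left to moss.
        moss is a leaf — visit moss.
      At yew: go right to ivy.
        ivy is a leaf — visit ivy.
      Visit yew.
    Visit tulip.
  At fern: go right to kale.
    At kale: go left to pear.
      At pear: no left child.
      At pear: go right to mint.
        mint is a leaf — visit mint.
      Visit pear.
    At kale: go right to lily.
      lily is a leaf — visit lily.
    Visit kale.
  Visit fern.
At ash: go right to elm.
  At elm: go left to fir.
    At fir: go left to fig.
      At fig: go left to aster.
        aster is a leaf — visit aster.
      At fig: no right child.
      Visit fig.
    At fir: no right child.
    Visit fir.
  At elm: no right child.
  Visit elm.
Visit ash.
Full post-order sequence: teak, moss, ivy, yew, tulip, mint, pear, lily, kale, fern, aster, fig, fir, elm, ash.

kale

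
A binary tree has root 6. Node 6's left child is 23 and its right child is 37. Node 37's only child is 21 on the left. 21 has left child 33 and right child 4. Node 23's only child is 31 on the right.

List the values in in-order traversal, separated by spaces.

23 31 6 33 21 4 37

In-order visits the left subtree, then the node, then the right subtree.
At 6: go left to 23.
  At 23: no left child.
  Visit 23.
  At 23: go right to 31.
    31 is a leaf — visit 31.
Visit 6.
At 6: go right to 37.
  At 37: go left to 21.
    At 21: go left to 33.
      33 is a leaf — visit 33.
    Visit 21.
    At 21: go right to 4.
      4 is a leaf — visit 4.
  Visit 37.
  At 37: no right child.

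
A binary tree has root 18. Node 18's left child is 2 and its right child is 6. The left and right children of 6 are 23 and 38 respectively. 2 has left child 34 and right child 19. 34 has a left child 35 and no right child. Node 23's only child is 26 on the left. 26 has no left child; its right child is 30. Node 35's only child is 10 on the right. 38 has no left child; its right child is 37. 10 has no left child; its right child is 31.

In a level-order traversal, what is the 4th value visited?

Level-order visits nodes level by level from the root, left to right within each level.
Level 0: 18
Level 1: 2, 6
Level 2: 34, 19, 23, 38
Level 3: 35, 26, 37
Level 4: 10, 30
Level 5: 31
Full level-order sequence: 18, 2, 6, 34, 19, 23, 38, 35, 26, 37, 10, 30, 31.

34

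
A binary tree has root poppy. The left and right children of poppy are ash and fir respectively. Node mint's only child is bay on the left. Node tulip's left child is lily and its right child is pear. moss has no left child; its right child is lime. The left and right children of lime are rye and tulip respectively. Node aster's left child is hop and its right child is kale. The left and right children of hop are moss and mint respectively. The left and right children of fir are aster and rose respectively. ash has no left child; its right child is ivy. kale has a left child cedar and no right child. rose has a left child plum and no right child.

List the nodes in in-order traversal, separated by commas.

In-order visits the left subtree, then the node, then the right subtree.
At poppy: go left to ash.
  At ash: no left child.
  Visit ash.
  At ash: go right to ivy.
    ivy is a leaf — visit ivy.
Visit poppy.
At poppy: go right to fir.
  At fir: go left to aster.
    At aster: go left to hop.
      At hop: go left to moss.
        At moss: no left child.
        Visit moss.
        At moss: go right to lime.
          At lime: go left to rye.
            rye is a leaf — visit rye.
          Visit lime.
          At lime: go right to tulip.
            At tulip: go left to lily.
              lily is a leaf — visit lily.
            Visit tulip.
            At tulip: go right to pear.
              pear is a leaf — visit pear.
      Visit hop.
      At hop: go right to mint.
        At mint: go left to bay.
          bay is a leaf — visit bay.
        Visit mint.
        At mint: no right child.
    Visit aster.
    At aster: go right to kale.
      At kale: go left to cedar.
        cedar is a leaf — visit cedar.
      Visit kale.
      At kale: no right child.
  Visit fir.
  At fir: go right to rose.
    At rose: go left to plum.
      plum is a leaf — visit plum.
    Visit rose.
    At rose: no right child.

ash, ivy, poppy, moss, rye, lime, lily, tulip, pear, hop, bay, mint, aster, cedar, kale, fir, plum, rose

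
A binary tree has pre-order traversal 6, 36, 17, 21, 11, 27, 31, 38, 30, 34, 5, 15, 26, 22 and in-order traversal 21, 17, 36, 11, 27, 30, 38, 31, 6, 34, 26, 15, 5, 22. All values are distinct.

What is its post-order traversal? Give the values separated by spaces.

The first element of pre-order is the root; it splits in-order into left and right subtrees.
Root 6: left subtree has 8 nodes {21, 17, 36, 11, 27, 30, 38, 31}, right has 5 {34, 26, 15, 5, 22}.
  Root 36: left subtree has 2 nodes {21, 17}, right has 5 {11, 27, 30, 38, 31}.
    Root 17: left subtree has 1 node {21}, right has 0 { }.
    Root 11: left subtree has 0 nodes { }, right has 4 {27, 30, 38, 31}.
      Root 27: left subtree has 0 nodes { }, right has 3 {30, 38, 31}.
        Root 31: left subtree has 2 nodes {30, 38}, right has 0 { }.
          Root 38: left subtree has 1 node {30}, right has 0 { }.
  Root 34: left subtree has 0 nodes { }, right has 4 {26, 15, 5, 22}.
    Root 5: left subtree has 2 nodes {26, 15}, right has 1 {22}.
      Root 15: left subtree has 1 node {26}, right has 0 { }.

21 17 30 38 31 27 11 36 26 15 22 5 34 6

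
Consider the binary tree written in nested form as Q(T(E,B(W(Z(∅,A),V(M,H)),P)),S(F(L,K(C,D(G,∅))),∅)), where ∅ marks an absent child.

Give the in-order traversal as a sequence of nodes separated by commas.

E, T, Z, A, W, M, V, H, B, P, Q, L, F, C, K, G, D, S

In-order visits the left subtree, then the node, then the right subtree.
At Q: go left to T.
  At T: go left to E.
    E is a leaf — visit E.
  Visit T.
  At T: go right to B.
    At B: go left to W.
      At W: go left to Z.
        At Z: no left child.
        Visit Z.
        At Z: go right to A.
          A is a leaf — visit A.
      Visit W.
      At W: go right to V.
        At V: go left to M.
          M is a leaf — visit M.
        Visit V.
        At V: go right to H.
          H is a leaf — visit H.
    Visit B.
    At B: go right to P.
      P is a leaf — visit P.
Visit Q.
At Q: go right to S.
  At S: go left to F.
    At F: go left to L.
      L is a leaf — visit L.
    Visit F.
    At F: go right to K.
      At K: go left to C.
        C is a leaf — visit C.
      Visit K.
      At K: go right to D.
        At D: go left to G.
          G is a leaf — visit G.
        Visit D.
        At D: no right child.
  Visit S.
  At S: no right child.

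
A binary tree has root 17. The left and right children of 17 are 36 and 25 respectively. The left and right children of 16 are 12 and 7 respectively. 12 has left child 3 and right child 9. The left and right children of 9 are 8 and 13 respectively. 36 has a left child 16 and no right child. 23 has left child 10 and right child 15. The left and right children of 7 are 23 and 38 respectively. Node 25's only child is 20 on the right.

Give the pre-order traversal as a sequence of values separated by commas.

17, 36, 16, 12, 3, 9, 8, 13, 7, 23, 10, 15, 38, 25, 20

Pre-order visits the node, then its left subtree, then its right subtree.
Visit 17.
At 17: go left to 36.
  Visit 36.
  At 36: go left to 16.
    Visit 16.
    At 16: go left to 12.
      Visit 12.
      At 12: go left to 3.
        3 is a leaf — visit 3.
      At 12: go right to 9.
        Visit 9.
        At 9: go left to 8.
          8 is a leaf — visit 8.
        At 9: go right to 13.
          13 is a leaf — visit 13.
    At 16: go right to 7.
      Visit 7.
      At 7: go left to 23.
        Visit 23.
        At 23: go left to 10.
          10 is a leaf — visit 10.
        At 23: go right to 15.
          15 is a leaf — visit 15.
      At 7: go right to 38.
        38 is a leaf — visit 38.
  At 36: no right child.
At 17: go right to 25.
  Visit 25.
  At 25: no left child.
  At 25: go right to 20.
    20 is a leaf — visit 20.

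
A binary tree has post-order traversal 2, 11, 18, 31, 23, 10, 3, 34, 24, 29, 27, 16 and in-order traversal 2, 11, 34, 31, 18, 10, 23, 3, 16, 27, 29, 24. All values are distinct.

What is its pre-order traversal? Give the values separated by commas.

The last element of post-order is the root; it splits in-order into left and right subtrees.
Root 16: left subtree has 8 nodes {2, 11, 34, 31, 18, 10, 23, 3}, right has 3 {27, 29, 24}.
  Root 34: left subtree has 2 nodes {2, 11}, right has 5 {31, 18, 10, 23, 3}.
    Root 11: left subtree has 1 node {2}, right has 0 { }.
    Root 3: left subtree has 4 nodes {31, 18, 10, 23}, right has 0 { }.
      Root 10: left subtree has 2 nodes {31, 18}, right has 1 {23}.
        Root 31: left subtree has 0 nodes { }, right has 1 {18}.
  Root 27: left subtree has 0 nodes { }, right has 2 {29, 24}.
    Root 29: left subtree has 0 nodes { }, right has 1 {24}.

16, 34, 11, 2, 3, 10, 31, 18, 23, 27, 29, 24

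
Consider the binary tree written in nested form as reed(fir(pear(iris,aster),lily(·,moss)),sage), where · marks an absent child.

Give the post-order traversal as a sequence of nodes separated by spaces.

Post-order visits the left subtree, then the right subtree, then the node.
At reed: go left to fir.
  At fir: go left to pear.
    At pear: go left to iris.
      iris is a leaf — visit iris.
    At pear: go right to aster.
      aster is a leaf — visit aster.
    Visit pear.
  At fir: go right to lily.
    At lily: no left child.
    At lily: go right to moss.
      moss is a leaf — visit moss.
    Visit lily.
  Visit fir.
At reed: go right to sage.
  sage is a leaf — visit sage.
Visit reed.

iris aster pear moss lily fir sage reed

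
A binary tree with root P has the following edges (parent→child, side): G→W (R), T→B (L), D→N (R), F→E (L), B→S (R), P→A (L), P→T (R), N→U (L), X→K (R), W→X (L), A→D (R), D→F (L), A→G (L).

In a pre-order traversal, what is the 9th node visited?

Pre-order visits the node, then its left subtree, then its right subtree.
Visit P.
At P: go left to A.
  Visit A.
  At A: go left to G.
    Visit G.
    At G: no left child.
    At G: go right to W.
      Visit W.
      At W: go left to X.
        Visit X.
        At X: no left child.
        At X: go right to K.
          K is a leaf — visit K.
      At W: no right child.
  At A: go right to D.
    Visit D.
    At D: go left to F.
      Visit F.
      At F: go left to E.
        E is a leaf — visit E.
      At F: no right child.
    At D: go right to N.
      Visit N.
      At N: go left to U.
        U is a leaf — visit U.
      At N: no right child.
At P: go right to T.
  Visit T.
  At T: go left to B.
    Visit B.
    At B: no left child.
    At B: go right to S.
      S is a leaf — visit S.
  At T: no right child.
Full pre-order sequence: P, A, G, W, X, K, D, F, E, N, U, T, B, S.

E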